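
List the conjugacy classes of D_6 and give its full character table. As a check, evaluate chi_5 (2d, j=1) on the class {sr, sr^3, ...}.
Conjugacy classes: {e} of size 1, {r^3} of size 1, {r^1, r^5} of size 2, {r^2, r^4} of size 2, {s, sr^2, ...} of size 3, {sr, sr^3, ...} of size 3.
Character table:
  irrep \ class              {e} (size 1)  {r^3} (size 1)  {r^1, r^5} (size 2)  {r^2, r^4} (size 2)  {s, sr^2, ...} (size 3)  {sr, sr^3, ...} (size 3)
  chi_1 (triv)               1             1               1                    1                    1                        1                       
  chi_2 (sign: r->1, s->-1)  1             1               1                    1                    -1                       -1                      
  chi_3 (r->-1, s->1)        1             -1              -1                   1                    1                        -1                      
  chi_4 (r->-1, s->-1)       1             -1              -1                   1                    -1                       1                       
  chi_5 (2d, j=1)            2             -2              1                    -1                   0                        0                       
  chi_6 (2d, j=2)            2             2               -1                   -1                   0                        0                       

Spot check: chi_5 (2d, j=1) on {sr, sr^3, ...} = 0.

Proof sketch: D_6 has order 2*6 = 12 with 6 conjugacy classes, hence 6 irreducibles. Sum of squared dims 1 + 1 + 1 + 1 + 4 + 4 = 12 = |G|. Linear characters come from the abelianisation; the 2-dimensional irreps have character r^k -> 2*cos(2*pi*j*k/6), reflections -> 0.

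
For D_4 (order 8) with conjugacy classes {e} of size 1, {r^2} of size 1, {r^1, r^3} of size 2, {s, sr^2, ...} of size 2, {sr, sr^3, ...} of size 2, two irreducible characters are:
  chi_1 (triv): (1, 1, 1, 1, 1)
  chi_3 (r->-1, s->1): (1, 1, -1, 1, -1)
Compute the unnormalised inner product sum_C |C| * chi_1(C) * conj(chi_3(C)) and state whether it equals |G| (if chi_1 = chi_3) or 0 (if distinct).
Sum = 0; so <chi_1, chi_3> = 0 (distinct irreducibles are orthogonal).

Why: Compute term by term over conjugacy classes (|C| * chi_1(C) * conj(chi_3(C))):
  1*(1)*conj(1) + 1*(1)*conj(1) + 2*(1)*conj(-1) + 2*(1)*conj(1) + 2*(1)*conj(-1)
  = (1) + (1) + (-2) + (2) + (-2)
  = 0.
Dividing by |G| = 8 gives 0/8 = 0, matching the row-orthogonality relation <chi_1, chi_3> = [chi_1 = chi_3].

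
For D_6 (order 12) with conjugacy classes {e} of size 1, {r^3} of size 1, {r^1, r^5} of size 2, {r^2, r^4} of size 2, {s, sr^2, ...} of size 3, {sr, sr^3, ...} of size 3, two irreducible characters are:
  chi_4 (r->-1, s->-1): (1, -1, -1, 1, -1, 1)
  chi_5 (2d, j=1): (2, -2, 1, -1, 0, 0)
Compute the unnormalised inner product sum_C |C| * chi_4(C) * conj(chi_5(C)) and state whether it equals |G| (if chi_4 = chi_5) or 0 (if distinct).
Sum = 0; so <chi_4, chi_5> = 0 (distinct irreducibles are orthogonal).

Solution. Compute term by term over conjugacy classes (|C| * chi_4(C) * conj(chi_5(C))):
  1*(1)*conj(2) + 1*(-1)*conj(-2) + 2*(-1)*conj(1) + 2*(1)*conj(-1) + 3*(-1)*conj(0) + 3*(1)*conj(0)
  = (2) + (2) + (-2) + (-2) + (0) + (0)
  = 0.
Dividing by |G| = 12 gives 0/12 = 0, matching the row-orthogonality relation <chi_4, chi_5> = [chi_4 = chi_5].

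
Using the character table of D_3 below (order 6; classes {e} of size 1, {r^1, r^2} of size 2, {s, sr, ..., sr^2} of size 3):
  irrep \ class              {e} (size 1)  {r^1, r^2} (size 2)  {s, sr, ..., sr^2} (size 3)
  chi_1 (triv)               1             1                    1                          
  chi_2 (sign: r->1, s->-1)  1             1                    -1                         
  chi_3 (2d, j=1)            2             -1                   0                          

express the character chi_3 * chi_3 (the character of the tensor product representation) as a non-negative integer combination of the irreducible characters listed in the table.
chi_3 tensor chi_3 = chi_1 + chi_2 + chi_3 (all other irreducibles have multiplicity 0).

Why: The character of a tensor product is the pointwise product (chi_3 * chi_3)(C) = chi_3(C) * chi_3(C):
  {e}: (2)*(2), {r^1, r^2}: (-1)*(-1), {s, sr, ..., sr^2}: (0)*(0)
so (chi_3 * chi_3) takes values
  {e} -> 4, {r^1, r^2} -> 1, {s, sr, ..., sr^2} -> 0.
Now take the inner product of this character with each irreducible chi from the table, <chi_3*chi_3, chi> = (1/6) sum_C |C| (chi_3*chi_3)(C) conj(chi(C)):
  <chi_3*chi_3, chi_1> = (1/6)[1*(4)*conj(1) + 2*(1)*conj(1) + 3*(0)*conj(1)]
      = (1/6)[(4) + (2) + (0)] = 6/6 = 1
  <chi_3*chi_3, chi_2> = (1/6)[1*(4)*conj(1) + 2*(1)*conj(1) + 3*(0)*conj(-1)]
      = (1/6)[(4) + (2) + (0)] = 6/6 = 1
  <chi_3*chi_3, chi_3> = (1/6)[1*(4)*conj(2) + 2*(1)*conj(-1) + 3*(0)*conj(0)]
      = (1/6)[(8) + (-2) + (0)] = 6/6 = 1
Hence the multiplicities are chi_1: 1, chi_2: 1, chi_3: 1. Dimension check: dim(chi_3)*dim(chi_3) = 2*2 = 4 and sum (mult * dim) = 1*1 + 1*1 + 1*2 = 4.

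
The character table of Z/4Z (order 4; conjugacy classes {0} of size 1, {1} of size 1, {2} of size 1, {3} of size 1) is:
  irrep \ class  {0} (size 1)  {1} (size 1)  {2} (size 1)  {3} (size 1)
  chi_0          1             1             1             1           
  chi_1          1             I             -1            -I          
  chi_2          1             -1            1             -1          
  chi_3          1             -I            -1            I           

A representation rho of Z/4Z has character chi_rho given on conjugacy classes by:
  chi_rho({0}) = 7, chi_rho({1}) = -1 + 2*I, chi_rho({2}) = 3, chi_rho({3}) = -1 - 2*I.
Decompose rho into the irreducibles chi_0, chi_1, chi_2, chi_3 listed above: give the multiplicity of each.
Multiplicities: chi_0: 2, chi_1: 2, chi_2: 3, chi_3: 0.

Reasoning: Use <chi_rho, chi> = (1/|G|) sum_C |C| * chi_rho(C) * conj(chi(C)) with |G| = 4 for each irreducible chi in the table:
  <chi_rho, chi_0> = (1/4)[1*(7)*conj(1) + 1*(-1 + 2*I)*conj(1) + 1*(3)*conj(1) + 1*(-1 - 2*I)*conj(1)]
      = (1/4)[(7) + (-1 + 2*I) + (3) + (-1 - 2*I)] = 8/4 = 2
  <chi_rho, chi_1> = (1/4)[1*(7)*conj(1) + 1*(-1 + 2*I)*conj(I) + 1*(3)*conj(-1) + 1*(-1 - 2*I)*conj(-I)]
      = (1/4)[(7) + (2 + I) + (-3) + (2 - I)] = 8/4 = 2
  <chi_rho, chi_2> = (1/4)[1*(7)*conj(1) + 1*(-1 + 2*I)*conj(-1) + 1*(3)*conj(1) + 1*(-1 - 2*I)*conj(-1)]
      = (1/4)[(7) + (1 - 2*I) + (3) + (1 + 2*I)] = 12/4 = 3
  <chi_rho, chi_3> = (1/4)[1*(7)*conj(1) + 1*(-1 + 2*I)*conj(-I) + 1*(3)*conj(-1) + 1*(-1 - 2*I)*conj(I)]
      = (1/4)[(7) + (-2 - I) + (-3) + (-2 + I)] = 0/4 = 0
(Exp terms are combined using exp(i*s)*conj(exp(i*t)) = exp(i*(s-t)), and sums of them are collapsed using the identity that for every m > 1 the m distinct m-th roots of unity sum to 0, e.g. 1 + exp(2*I*pi/3) + exp(-2*I*pi/3) = 0.)
Dimension check: dim(rho) = sum (mult * dim) = 2*1 + 2*1 + 3*1 + 0*1 = 7 = chi_rho(e) = 7.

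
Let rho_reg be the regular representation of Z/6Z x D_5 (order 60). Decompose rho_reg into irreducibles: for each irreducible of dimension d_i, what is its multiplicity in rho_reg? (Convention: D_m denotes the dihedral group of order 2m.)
Each irreducible V_i of dimension d_i appears with multiplicity d_i, i.e. rho_reg = (direct sum over all irreducibles V_i) d_i V_i. The irreducible dimensions for Z/6Z x D_5 are 1, 1, 1, 1, 1, 1, 1, 1, 1, 1, 1, 1, 2, 2, 2, 2, 2, 2, 2, 2, 2, 2, 2, 2: 12 irreducibles of dimension 1, each with multiplicity 1; 12 irreducibles of dimension 2, each with multiplicity 2. Total dimension 12*1*1 + 12*2*2 = 60 = |G|.

General theorem: in the regular representation of a finite group G, each irreducible appears with multiplicity equal to its dimension. Check: dim(rho_reg) = sum d_i^2 = 1 + 1 + 1 + 1 + 1 + 1 + 1 + 1 + 1 + 1 + 1 + 1 + 4 + 4 + 4 + 4 + 4 + 4 + 4 + 4 + 4 + 4 + 4 + 4 = 60 = |G|.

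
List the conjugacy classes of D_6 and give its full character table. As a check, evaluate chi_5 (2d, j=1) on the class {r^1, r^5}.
Conjugacy classes: {e} of size 1, {r^3} of size 1, {r^1, r^5} of size 2, {r^2, r^4} of size 2, {s, sr^2, ...} of size 3, {sr, sr^3, ...} of size 3.
Character table:
  irrep \ class              {e} (size 1)  {r^3} (size 1)  {r^1, r^5} (size 2)  {r^2, r^4} (size 2)  {s, sr^2, ...} (size 3)  {sr, sr^3, ...} (size 3)
  chi_1 (triv)               1             1               1                    1                    1                        1                       
  chi_2 (sign: r->1, s->-1)  1             1               1                    1                    -1                       -1                      
  chi_3 (r->-1, s->1)        1             -1              -1                   1                    1                        -1                      
  chi_4 (r->-1, s->-1)       1             -1              -1                   1                    -1                       1                       
  chi_5 (2d, j=1)            2             -2              1                    -1                   0                        0                       
  chi_6 (2d, j=2)            2             2               -1                   -1                   0                        0                       

Spot check: chi_5 (2d, j=1) on {r^1, r^5} = 1.

Argument: D_6 has order 2*6 = 12 with 6 conjugacy classes, hence 6 irreducibles. Sum of squared dims 1 + 1 + 1 + 1 + 4 + 4 = 12 = |G|. Linear characters come from the abelianisation; the 2-dimensional irreps have character r^k -> 2*cos(2*pi*j*k/6), reflections -> 0.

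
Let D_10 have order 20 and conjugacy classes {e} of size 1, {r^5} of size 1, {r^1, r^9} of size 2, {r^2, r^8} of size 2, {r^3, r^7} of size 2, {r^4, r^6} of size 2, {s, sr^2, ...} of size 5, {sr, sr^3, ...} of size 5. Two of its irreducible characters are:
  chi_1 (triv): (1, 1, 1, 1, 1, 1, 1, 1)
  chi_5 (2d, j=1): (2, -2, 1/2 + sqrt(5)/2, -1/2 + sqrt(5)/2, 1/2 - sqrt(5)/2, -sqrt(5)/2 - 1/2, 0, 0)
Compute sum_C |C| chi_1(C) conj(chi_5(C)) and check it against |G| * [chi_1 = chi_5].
Sum = 0; so <chi_1, chi_5> = 0 (distinct irreducibles are orthogonal).

Argument: Compute term by term over conjugacy classes (|C| * chi_1(C) * conj(chi_5(C))):
  1*(1)*conj(2) + 1*(1)*conj(-2) + 2*(1)*conj(1/2 + sqrt(5)/2) + 2*(1)*conj(-1/2 + sqrt(5)/2) + 2*(1)*conj(1/2 - sqrt(5)/2) + 2*(1)*conj(-sqrt(5)/2 - 1/2) + 5*(1)*conj(0) + 5*(1)*conj(0)
  = (2) + (-2) + (1 + sqrt(5)) + (-1 + sqrt(5)) + (1 - sqrt(5)) + (-sqrt(5) - 1) + (0) + (0)
  = 0.
Dividing by |G| = 20 gives 0/20 = 0, matching the row-orthogonality relation <chi_1, chi_5> = [chi_1 = chi_5].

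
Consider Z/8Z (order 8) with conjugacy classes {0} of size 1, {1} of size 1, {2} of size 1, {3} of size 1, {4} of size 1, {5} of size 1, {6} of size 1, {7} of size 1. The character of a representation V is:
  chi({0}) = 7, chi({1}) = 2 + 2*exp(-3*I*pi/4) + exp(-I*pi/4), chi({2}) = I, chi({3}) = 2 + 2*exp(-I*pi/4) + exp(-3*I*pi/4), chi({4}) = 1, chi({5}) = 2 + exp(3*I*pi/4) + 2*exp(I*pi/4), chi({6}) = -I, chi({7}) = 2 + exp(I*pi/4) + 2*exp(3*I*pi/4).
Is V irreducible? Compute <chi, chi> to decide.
Not irreducible (reducible): <chi, chi> = 11 > 1.

Justification: <chi, chi> = (1/|G|) sum_C |C| * |chi(C)|^2 = (1/8)[1*|7|^2 + 1*|2 + 2*exp(-3*I*pi/4) + exp(-I*pi/4)|^2 + 1*|I|^2 + 1*|2 + 2*exp(-I*pi/4) + exp(-3*I*pi/4)|^2 + 1*|1|^2 + 1*|2 + exp(3*I*pi/4) + 2*exp(I*pi/4)|^2 + 1*|-I|^2 + 1*|2 + exp(I*pi/4) + 2*exp(3*I*pi/4)|^2]
  = (1/8)[(49) + (9 + 4*exp(-3*I*pi/4) + 2*exp(-I*pi/4) + 2*exp(I*pi/4) + 4*exp(3*I*pi/4)) + (1) + (9 + 4*exp(-I*pi/4) + 2*exp(-3*I*pi/4) + 2*exp(3*I*pi/4) + 4*exp(I*pi/4)) + (1) + (9 + 4*exp(-I*pi/4) + 2*exp(-3*I*pi/4) + 2*exp(3*I*pi/4) + 4*exp(I*pi/4)) + (1) + (9 + 4*exp(-3*I*pi/4) + 2*exp(-I*pi/4) + 2*exp(I*pi/4) + 4*exp(3*I*pi/4))] = 88/8 = 11.
(Exp terms are combined using exp(i*s)*conj(exp(i*t)) = exp(i*(s-t)), and sums of them are collapsed using the identity that for every m > 1 the m distinct m-th roots of unity sum to 0, e.g. 1 + exp(2*I*pi/3) + exp(-2*I*pi/3) = 0.)
A character is irreducible iff <chi, chi> = 1, so this representation is reducible.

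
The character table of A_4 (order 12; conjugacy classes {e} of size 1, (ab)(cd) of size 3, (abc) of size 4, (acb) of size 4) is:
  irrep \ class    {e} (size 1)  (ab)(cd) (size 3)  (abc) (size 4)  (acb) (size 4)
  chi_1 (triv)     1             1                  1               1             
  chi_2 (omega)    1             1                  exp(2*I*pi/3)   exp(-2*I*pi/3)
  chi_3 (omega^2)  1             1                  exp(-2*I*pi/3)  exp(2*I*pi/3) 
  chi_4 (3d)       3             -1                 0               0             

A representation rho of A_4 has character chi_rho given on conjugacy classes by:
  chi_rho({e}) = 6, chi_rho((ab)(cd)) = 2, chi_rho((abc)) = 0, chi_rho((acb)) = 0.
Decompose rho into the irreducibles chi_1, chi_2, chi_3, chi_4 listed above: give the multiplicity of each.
Multiplicities: chi_1: 1, chi_2: 1, chi_3: 1, chi_4: 1.

Derivation: Use <chi_rho, chi> = (1/|G|) sum_C |C| * chi_rho(C) * conj(chi(C)) with |G| = 12 for each irreducible chi in the table:
  <chi_rho, chi_1> = (1/12)[1*(6)*conj(1) + 3*(2)*conj(1) + 4*(0)*conj(1) + 4*(0)*conj(1)]
      = (1/12)[(6) + (6) + (0) + (0)] = 12/12 = 1
  <chi_rho, chi_2> = (1/12)[1*(6)*conj(1) + 3*(2)*conj(1) + 4*(0)*conj(exp(2*I*pi/3)) + 4*(0)*conj(exp(-2*I*pi/3))]
      = (1/12)[(6) + (6) + (0) + (0)] = 12/12 = 1
  <chi_rho, chi_3> = (1/12)[1*(6)*conj(1) + 3*(2)*conj(1) + 4*(0)*conj(exp(-2*I*pi/3)) + 4*(0)*conj(exp(2*I*pi/3))]
      = (1/12)[(6) + (6) + (0) + (0)] = 12/12 = 1
  <chi_rho, chi_4> = (1/12)[1*(6)*conj(3) + 3*(2)*conj(-1) + 4*(0)*conj(0) + 4*(0)*conj(0)]
      = (1/12)[(18) + (-6) + (0) + (0)] = 12/12 = 1
(Exp terms are combined using exp(i*s)*conj(exp(i*t)) = exp(i*(s-t)), and sums of them are collapsed using the identity that for every m > 1 the m distinct m-th roots of unity sum to 0, e.g. 1 + exp(2*I*pi/3) + exp(-2*I*pi/3) = 0.)
Dimension check: dim(rho) = sum (mult * dim) = 1*1 + 1*1 + 1*1 + 1*3 = 6 = chi_rho(e) = 6.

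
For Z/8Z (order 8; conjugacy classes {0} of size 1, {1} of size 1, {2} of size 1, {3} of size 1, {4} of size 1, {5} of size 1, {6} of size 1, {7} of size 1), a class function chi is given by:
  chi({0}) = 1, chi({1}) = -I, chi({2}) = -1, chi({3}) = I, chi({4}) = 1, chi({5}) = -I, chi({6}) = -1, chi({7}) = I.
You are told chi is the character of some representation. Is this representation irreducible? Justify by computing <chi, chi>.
Irreducible: <chi, chi> = 1.

Justification: <chi, chi> = (1/|G|) sum_C |C| * |chi(C)|^2 = (1/8)[1*|1|^2 + 1*|-I|^2 + 1*|-1|^2 + 1*|I|^2 + 1*|1|^2 + 1*|-I|^2 + 1*|-1|^2 + 1*|I|^2]
  = (1/8)[(1) + (1) + (1) + (1) + (1) + (1) + (1) + (1)] = 8/8 = 1.
(Exp terms are combined using exp(i*s)*conj(exp(i*t)) = exp(i*(s-t)), and sums of them are collapsed using the identity that for every m > 1 the m distinct m-th roots of unity sum to 0, e.g. 1 + exp(2*I*pi/3) + exp(-2*I*pi/3) = 0.)
A character is irreducible iff <chi, chi> = 1, so this representation is irreducible.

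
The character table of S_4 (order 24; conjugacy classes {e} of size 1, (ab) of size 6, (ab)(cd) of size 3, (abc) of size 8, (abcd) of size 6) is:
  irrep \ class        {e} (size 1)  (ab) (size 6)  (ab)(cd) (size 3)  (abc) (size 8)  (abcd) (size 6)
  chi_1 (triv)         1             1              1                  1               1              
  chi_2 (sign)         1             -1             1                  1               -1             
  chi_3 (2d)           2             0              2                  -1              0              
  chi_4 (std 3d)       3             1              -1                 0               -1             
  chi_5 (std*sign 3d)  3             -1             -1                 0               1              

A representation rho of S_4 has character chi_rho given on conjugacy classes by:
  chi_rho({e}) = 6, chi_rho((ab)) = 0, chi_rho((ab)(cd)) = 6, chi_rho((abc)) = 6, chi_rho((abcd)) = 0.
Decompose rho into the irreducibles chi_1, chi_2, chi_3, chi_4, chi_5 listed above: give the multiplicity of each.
Multiplicities: chi_1: 3, chi_2: 3, chi_3: 0, chi_4: 0, chi_5: 0.

Details: Use <chi_rho, chi> = (1/|G|) sum_C |C| * chi_rho(C) * conj(chi(C)) with |G| = 24 for each irreducible chi in the table:
  <chi_rho, chi_1> = (1/24)[1*(6)*conj(1) + 6*(0)*conj(1) + 3*(6)*conj(1) + 8*(6)*conj(1) + 6*(0)*conj(1)]
      = (1/24)[(6) + (0) + (18) + (48) + (0)] = 72/24 = 3
  <chi_rho, chi_2> = (1/24)[1*(6)*conj(1) + 6*(0)*conj(-1) + 3*(6)*conj(1) + 8*(6)*conj(1) + 6*(0)*conj(-1)]
      = (1/24)[(6) + (0) + (18) + (48) + (0)] = 72/24 = 3
  <chi_rho, chi_3> = (1/24)[1*(6)*conj(2) + 6*(0)*conj(0) + 3*(6)*conj(2) + 8*(6)*conj(-1) + 6*(0)*conj(0)]
      = (1/24)[(12) + (0) + (36) + (-48) + (0)] = 0/24 = 0
  <chi_rho, chi_4> = (1/24)[1*(6)*conj(3) + 6*(0)*conj(1) + 3*(6)*conj(-1) + 8*(6)*conj(0) + 6*(0)*conj(-1)]
      = (1/24)[(18) + (0) + (-18) + (0) + (0)] = 0/24 = 0
  <chi_rho, chi_5> = (1/24)[1*(6)*conj(3) + 6*(0)*conj(-1) + 3*(6)*conj(-1) + 8*(6)*conj(0) + 6*(0)*conj(1)]
      = (1/24)[(18) + (0) + (-18) + (0) + (0)] = 0/24 = 0
Dimension check: dim(rho) = sum (mult * dim) = 3*1 + 3*1 + 0*2 + 0*3 + 0*3 = 6 = chi_rho(e) = 6.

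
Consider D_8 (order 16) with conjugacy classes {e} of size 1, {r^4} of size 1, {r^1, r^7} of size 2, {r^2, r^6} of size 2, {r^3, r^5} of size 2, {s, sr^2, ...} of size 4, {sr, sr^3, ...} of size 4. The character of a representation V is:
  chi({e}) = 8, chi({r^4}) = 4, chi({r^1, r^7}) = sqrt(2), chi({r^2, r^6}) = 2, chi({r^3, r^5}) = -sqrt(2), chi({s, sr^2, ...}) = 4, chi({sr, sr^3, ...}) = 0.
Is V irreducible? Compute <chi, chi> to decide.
Not irreducible (reducible): <chi, chi> = 10 > 1.

Reasoning: <chi, chi> = (1/|G|) sum_C |C| * |chi(C)|^2 = (1/16)[1*|8|^2 + 1*|4|^2 + 2*|sqrt(2)|^2 + 2*|2|^2 + 2*|-sqrt(2)|^2 + 4*|4|^2 + 4*|0|^2]
  = (1/16)[(64) + (16) + (4) + (8) + (4) + (64) + (0)] = 160/16 = 10.
A character is irreducible iff <chi, chi> = 1, so this representation is reducible.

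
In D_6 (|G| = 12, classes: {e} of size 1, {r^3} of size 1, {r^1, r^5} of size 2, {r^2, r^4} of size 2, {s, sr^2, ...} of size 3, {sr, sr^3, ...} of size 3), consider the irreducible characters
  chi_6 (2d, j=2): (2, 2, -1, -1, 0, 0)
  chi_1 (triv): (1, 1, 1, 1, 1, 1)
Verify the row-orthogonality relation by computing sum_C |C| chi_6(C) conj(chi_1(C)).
Sum = 0; so <chi_6, chi_1> = 0 (distinct irreducibles are orthogonal).

Derivation: Compute term by term over conjugacy classes (|C| * chi_6(C) * conj(chi_1(C))):
  1*(2)*conj(1) + 1*(2)*conj(1) + 2*(-1)*conj(1) + 2*(-1)*conj(1) + 3*(0)*conj(1) + 3*(0)*conj(1)
  = (2) + (2) + (-2) + (-2) + (0) + (0)
  = 0.
Dividing by |G| = 12 gives 0/12 = 0, matching the row-orthogonality relation <chi_6, chi_1> = [chi_6 = chi_1].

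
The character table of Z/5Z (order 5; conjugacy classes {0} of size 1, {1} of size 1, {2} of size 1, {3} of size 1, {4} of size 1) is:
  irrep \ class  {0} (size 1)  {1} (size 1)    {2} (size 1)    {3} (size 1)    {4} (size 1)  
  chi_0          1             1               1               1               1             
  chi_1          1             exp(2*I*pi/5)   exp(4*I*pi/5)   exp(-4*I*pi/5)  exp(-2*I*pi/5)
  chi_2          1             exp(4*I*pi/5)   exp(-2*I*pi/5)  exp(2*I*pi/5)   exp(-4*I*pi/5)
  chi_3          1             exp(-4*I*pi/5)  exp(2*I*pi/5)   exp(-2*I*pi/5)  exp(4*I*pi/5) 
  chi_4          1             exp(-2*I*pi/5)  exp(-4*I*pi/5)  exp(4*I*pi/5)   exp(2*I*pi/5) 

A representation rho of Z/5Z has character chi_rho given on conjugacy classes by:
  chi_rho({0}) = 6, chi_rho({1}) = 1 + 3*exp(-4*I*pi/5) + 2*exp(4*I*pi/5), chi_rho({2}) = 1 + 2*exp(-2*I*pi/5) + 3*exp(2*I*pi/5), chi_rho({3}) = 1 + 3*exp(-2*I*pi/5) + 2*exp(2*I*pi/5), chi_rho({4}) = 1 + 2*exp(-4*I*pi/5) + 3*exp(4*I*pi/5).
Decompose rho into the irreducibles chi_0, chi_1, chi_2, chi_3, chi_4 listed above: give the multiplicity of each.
Multiplicities: chi_0: 1, chi_1: 0, chi_2: 2, chi_3: 3, chi_4: 0.

Derivation: Use <chi_rho, chi> = (1/|G|) sum_C |C| * chi_rho(C) * conj(chi(C)) with |G| = 5 for each irreducible chi in the table:
  <chi_rho, chi_0> = (1/5)[1*(6)*conj(1) + 1*(1 + 3*exp(-4*I*pi/5) + 2*exp(4*I*pi/5))*conj(1) + 1*(1 + 2*exp(-2*I*pi/5) + 3*exp(2*I*pi/5))*conj(1) + 1*(1 + 3*exp(-2*I*pi/5) + 2*exp(2*I*pi/5))*conj(1) + 1*(1 + 2*exp(-4*I*pi/5) + 3*exp(4*I*pi/5))*conj(1)]
      = (1/5)[(6) + (1 + 3*exp(-4*I*pi/5) + 2*exp(4*I*pi/5)) + (1 + 2*exp(-2*I*pi/5) + 3*exp(2*I*pi/5)) + (1 + 3*exp(-2*I*pi/5) + 2*exp(2*I*pi/5)) + (1 + 2*exp(-4*I*pi/5) + 3*exp(4*I*pi/5))] = 5/5 = 1
  <chi_rho, chi_1> = (1/5)[1*(6)*conj(1) + 1*(1 + 3*exp(-4*I*pi/5) + 2*exp(4*I*pi/5))*conj(exp(2*I*pi/5)) + 1*(1 + 2*exp(-2*I*pi/5) + 3*exp(2*I*pi/5))*conj(exp(4*I*pi/5)) + 1*(1 + 3*exp(-2*I*pi/5) + 2*exp(2*I*pi/5))*conj(exp(-4*I*pi/5)) + 1*(1 + 2*exp(-4*I*pi/5) + 3*exp(4*I*pi/5))*conj(exp(-2*I*pi/5))]
      = (1/5)[(6) + (exp(-2*I*pi/5) + 3*exp(4*I*pi/5) + 2*exp(2*I*pi/5)) + (3*exp(-2*I*pi/5) + exp(-4*I*pi/5) + 2*exp(4*I*pi/5)) + (2*exp(-4*I*pi/5) + exp(4*I*pi/5) + 3*exp(2*I*pi/5)) + (2*exp(-2*I*pi/5) + 3*exp(-4*I*pi/5) + exp(2*I*pi/5))] = 0/5 = 0
  <chi_rho, chi_2> = (1/5)[1*(6)*conj(1) + 1*(1 + 3*exp(-4*I*pi/5) + 2*exp(4*I*pi/5))*conj(exp(4*I*pi/5)) + 1*(1 + 2*exp(-2*I*pi/5) + 3*exp(2*I*pi/5))*conj(exp(-2*I*pi/5)) + 1*(1 + 3*exp(-2*I*pi/5) + 2*exp(2*I*pi/5))*conj(exp(2*I*pi/5)) + 1*(1 + 2*exp(-4*I*pi/5) + 3*exp(4*I*pi/5))*conj(exp(-4*I*pi/5))]
      = (1/5)[(6) + (2 + exp(-4*I*pi/5) + 3*exp(2*I*pi/5)) + (2 + exp(2*I*pi/5) + 3*exp(4*I*pi/5)) + (2 + 3*exp(-4*I*pi/5) + exp(-2*I*pi/5)) + (2 + 3*exp(-2*I*pi/5) + exp(4*I*pi/5))] = 10/5 = 2
  <chi_rho, chi_3> = (1/5)[1*(6)*conj(1) + 1*(1 + 3*exp(-4*I*pi/5) + 2*exp(4*I*pi/5))*conj(exp(-4*I*pi/5)) + 1*(1 + 2*exp(-2*I*pi/5) + 3*exp(2*I*pi/5))*conj(exp(2*I*pi/5)) + 1*(1 + 3*exp(-2*I*pi/5) + 2*exp(2*I*pi/5))*conj(exp(-2*I*pi/5)) + 1*(1 + 2*exp(-4*I*pi/5) + 3*exp(4*I*pi/5))*conj(exp(4*I*pi/5))]
      = (1/5)[(6) + (3 + 2*exp(-2*I*pi/5) + exp(4*I*pi/5)) + (3 + 2*exp(-4*I*pi/5) + exp(-2*I*pi/5)) + (3 + exp(2*I*pi/5) + 2*exp(4*I*pi/5)) + (3 + exp(-4*I*pi/5) + 2*exp(2*I*pi/5))] = 15/5 = 3
  <chi_rho, chi_4> = (1/5)[1*(6)*conj(1) + 1*(1 + 3*exp(-4*I*pi/5) + 2*exp(4*I*pi/5))*conj(exp(-2*I*pi/5)) + 1*(1 + 2*exp(-2*I*pi/5) + 3*exp(2*I*pi/5))*conj(exp(-4*I*pi/5)) + 1*(1 + 3*exp(-2*I*pi/5) + 2*exp(2*I*pi/5))*conj(exp(4*I*pi/5)) + 1*(1 + 2*exp(-4*I*pi/5) + 3*exp(4*I*pi/5))*conj(exp(2*I*pi/5))]
      = (1/5)[(6) + (3*exp(-2*I*pi/5) + 2*exp(-4*I*pi/5) + exp(2*I*pi/5)) + (3*exp(-4*I*pi/5) + exp(4*I*pi/5) + 2*exp(2*I*pi/5)) + (2*exp(-2*I*pi/5) + exp(-4*I*pi/5) + 3*exp(4*I*pi/5)) + (exp(-2*I*pi/5) + 2*exp(4*I*pi/5) + 3*exp(2*I*pi/5))] = 0/5 = 0
(Exp terms are combined using exp(i*s)*conj(exp(i*t)) = exp(i*(s-t)), and sums of them are collapsed using the identity that for every m > 1 the m distinct m-th roots of unity sum to 0, e.g. 1 + exp(2*I*pi/3) + exp(-2*I*pi/3) = 0.)
Dimension check: dim(rho) = sum (mult * dim) = 1*1 + 0*1 + 2*1 + 3*1 + 0*1 = 6 = chi_rho(e) = 6.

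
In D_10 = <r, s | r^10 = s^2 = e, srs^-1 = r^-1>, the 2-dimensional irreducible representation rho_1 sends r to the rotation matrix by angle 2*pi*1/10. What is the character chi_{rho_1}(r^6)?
chi_{rho_1}(r^6) = 2*cos(2*pi*1*6/10) = -sqrt(5)/2 - 1/2

Details: rho_1(r^6) is rotation by angle 2*pi*1*6/10, whose trace is 2*cos(2*pi*1*6/10) = -sqrt(5)/2 - 1/2.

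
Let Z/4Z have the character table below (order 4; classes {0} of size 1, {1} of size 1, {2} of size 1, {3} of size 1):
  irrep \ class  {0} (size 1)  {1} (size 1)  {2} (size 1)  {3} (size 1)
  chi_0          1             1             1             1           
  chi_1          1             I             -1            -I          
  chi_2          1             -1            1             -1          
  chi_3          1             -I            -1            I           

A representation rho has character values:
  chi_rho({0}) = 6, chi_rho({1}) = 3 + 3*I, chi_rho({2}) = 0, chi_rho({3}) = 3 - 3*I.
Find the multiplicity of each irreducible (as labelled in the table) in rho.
Multiplicities: chi_0: 3, chi_1: 3, chi_2: 0, chi_3: 0.

Solution. Use <chi_rho, chi> = (1/|G|) sum_C |C| * chi_rho(C) * conj(chi(C)) with |G| = 4 for each irreducible chi in the table:
  <chi_rho, chi_0> = (1/4)[1*(6)*conj(1) + 1*(3 + 3*I)*conj(1) + 1*(0)*conj(1) + 1*(3 - 3*I)*conj(1)]
      = (1/4)[(6) + (3 + 3*I) + (0) + (3 - 3*I)] = 12/4 = 3
  <chi_rho, chi_1> = (1/4)[1*(6)*conj(1) + 1*(3 + 3*I)*conj(I) + 1*(0)*conj(-1) + 1*(3 - 3*I)*conj(-I)]
      = (1/4)[(6) + (3 - 3*I) + (0) + (3 + 3*I)] = 12/4 = 3
  <chi_rho, chi_2> = (1/4)[1*(6)*conj(1) + 1*(3 + 3*I)*conj(-1) + 1*(0)*conj(1) + 1*(3 - 3*I)*conj(-1)]
      = (1/4)[(6) + (-3 - 3*I) + (0) + (-3 + 3*I)] = 0/4 = 0
  <chi_rho, chi_3> = (1/4)[1*(6)*conj(1) + 1*(3 + 3*I)*conj(-I) + 1*(0)*conj(-1) + 1*(3 - 3*I)*conj(I)]
      = (1/4)[(6) + (-3 + 3*I) + (0) + (-3 - 3*I)] = 0/4 = 0
(Exp terms are combined using exp(i*s)*conj(exp(i*t)) = exp(i*(s-t)), and sums of them are collapsed using the identity that for every m > 1 the m distinct m-th roots of unity sum to 0, e.g. 1 + exp(2*I*pi/3) + exp(-2*I*pi/3) = 0.)
Dimension check: dim(rho) = sum (mult * dim) = 3*1 + 3*1 + 0*1 + 0*1 = 6 = chi_rho(e) = 6.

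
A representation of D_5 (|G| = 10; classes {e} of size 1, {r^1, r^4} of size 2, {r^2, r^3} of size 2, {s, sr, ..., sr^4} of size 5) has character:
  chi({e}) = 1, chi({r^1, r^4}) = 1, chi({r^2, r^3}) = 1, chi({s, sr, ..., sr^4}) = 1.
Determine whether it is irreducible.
Irreducible: <chi, chi> = 1.

Why: <chi, chi> = (1/|G|) sum_C |C| * |chi(C)|^2 = (1/10)[1*|1|^2 + 2*|1|^2 + 2*|1|^2 + 5*|1|^2]
  = (1/10)[(1) + (2) + (2) + (5)] = 10/10 = 1.
A character is irreducible iff <chi, chi> = 1, so this representation is irreducible.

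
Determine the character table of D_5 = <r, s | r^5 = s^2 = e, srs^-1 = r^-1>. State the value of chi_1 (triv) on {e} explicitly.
Conjugacy classes: {e} of size 1, {r^1, r^4} of size 2, {r^2, r^3} of size 2, {s, sr, ..., sr^4} of size 5.
Character table:
  irrep \ class              {e} (size 1)  {r^1, r^4} (size 2)  {r^2, r^3} (size 2)  {s, sr, ..., sr^4} (size 5)
  chi_1 (triv)               1             1                    1                    1                          
  chi_2 (sign: r->1, s->-1)  1             1                    1                    -1                         
  chi_3 (2d, j=1)            2             -1/2 + sqrt(5)/2     -sqrt(5)/2 - 1/2     0                          
  chi_4 (2d, j=2)            2             -sqrt(5)/2 - 1/2     -1/2 + sqrt(5)/2     0                          

Spot check: chi_1 (triv) on {e} = 1.

Solution. D_5 has order 2*5 = 10 with 4 conjugacy classes, hence 4 irreducibles. Sum of squared dims 1 + 1 + 4 + 4 = 10 = |G|. Linear characters come from the abelianisation; the 2-dimensional irreps have character r^k -> 2*cos(2*pi*j*k/5), reflections -> 0.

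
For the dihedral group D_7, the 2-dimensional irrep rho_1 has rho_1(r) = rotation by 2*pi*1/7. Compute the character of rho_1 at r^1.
chi_{rho_1}(r^1) = 2*cos(2*pi*1*1/7) = 2*cos(2*pi/7)

Why: rho_1(r^1) is rotation by angle 2*pi*1*1/7, whose trace is 2*cos(2*pi*1*1/7) = 2*cos(2*pi/7).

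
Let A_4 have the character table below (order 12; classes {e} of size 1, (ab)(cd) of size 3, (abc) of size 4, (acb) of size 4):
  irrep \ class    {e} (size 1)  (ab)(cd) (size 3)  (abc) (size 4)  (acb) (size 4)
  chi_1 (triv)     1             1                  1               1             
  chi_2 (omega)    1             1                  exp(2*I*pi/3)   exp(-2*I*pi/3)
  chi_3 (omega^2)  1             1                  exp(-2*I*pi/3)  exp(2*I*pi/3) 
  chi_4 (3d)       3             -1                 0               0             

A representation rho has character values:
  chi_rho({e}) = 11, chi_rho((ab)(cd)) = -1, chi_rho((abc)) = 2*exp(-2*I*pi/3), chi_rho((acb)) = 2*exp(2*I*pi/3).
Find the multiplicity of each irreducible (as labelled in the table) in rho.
Multiplicities: chi_1: 0, chi_2: 0, chi_3: 2, chi_4: 3.

Explanation: Use <chi_rho, chi> = (1/|G|) sum_C |C| * chi_rho(C) * conj(chi(C)) with |G| = 12 for each irreducible chi in the table:
  <chi_rho, chi_1> = (1/12)[1*(11)*conj(1) + 3*(-1)*conj(1) + 4*(2*exp(-2*I*pi/3))*conj(1) + 4*(2*exp(2*I*pi/3))*conj(1)]
      = (1/12)[(11) + (-3) + (8*exp(-2*I*pi/3)) + (8*exp(2*I*pi/3))] = 0/12 = 0
  <chi_rho, chi_2> = (1/12)[1*(11)*conj(1) + 3*(-1)*conj(1) + 4*(2*exp(-2*I*pi/3))*conj(exp(2*I*pi/3)) + 4*(2*exp(2*I*pi/3))*conj(exp(-2*I*pi/3))]
      = (1/12)[(11) + (-3) + (8*exp(2*I*pi/3)) + (8*exp(-2*I*pi/3))] = 0/12 = 0
  <chi_rho, chi_3> = (1/12)[1*(11)*conj(1) + 3*(-1)*conj(1) + 4*(2*exp(-2*I*pi/3))*conj(exp(-2*I*pi/3)) + 4*(2*exp(2*I*pi/3))*conj(exp(2*I*pi/3))]
      = (1/12)[(11) + (-3) + (8) + (8)] = 24/12 = 2
  <chi_rho, chi_4> = (1/12)[1*(11)*conj(3) + 3*(-1)*conj(-1) + 4*(2*exp(-2*I*pi/3))*conj(0) + 4*(2*exp(2*I*pi/3))*conj(0)]
      = (1/12)[(33) + (3) + (0) + (0)] = 36/12 = 3
(Exp terms are combined using exp(i*s)*conj(exp(i*t)) = exp(i*(s-t)), and sums of them are collapsed using the identity that for every m > 1 the m distinct m-th roots of unity sum to 0, e.g. 1 + exp(2*I*pi/3) + exp(-2*I*pi/3) = 0.)
Dimension check: dim(rho) = sum (mult * dim) = 0*1 + 0*1 + 2*1 + 3*3 = 11 = chi_rho(e) = 11.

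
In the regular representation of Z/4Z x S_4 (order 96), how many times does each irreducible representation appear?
Each irreducible V_i of dimension d_i appears with multiplicity d_i, i.e. rho_reg = (direct sum over all irreducibles V_i) d_i V_i. The irreducible dimensions for Z/4Z x S_4 are 1, 1, 1, 1, 1, 1, 1, 1, 2, 2, 2, 2, 3, 3, 3, 3, 3, 3, 3, 3: 8 irreducibles of dimension 1, each with multiplicity 1; 4 irreducibles of dimension 2, each with multiplicity 2; 8 irreducibles of dimension 3, each with multiplicity 3. Total dimension 8*1*1 + 4*2*2 + 8*3*3 = 96 = |G|.

Details: General theorem: in the regular representation of a finite group G, each irreducible appears with multiplicity equal to its dimension. Check: dim(rho_reg) = sum d_i^2 = 1 + 1 + 1 + 1 + 1 + 1 + 1 + 1 + 4 + 4 + 4 + 4 + 9 + 9 + 9 + 9 + 9 + 9 + 9 + 9 = 96 = |G|.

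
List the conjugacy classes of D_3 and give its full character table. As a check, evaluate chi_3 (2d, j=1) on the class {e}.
Conjugacy classes: {e} of size 1, {r^1, r^2} of size 2, {s, sr, ..., sr^2} of size 3.
Character table:
  irrep \ class              {e} (size 1)  {r^1, r^2} (size 2)  {s, sr, ..., sr^2} (size 3)
  chi_1 (triv)               1             1                    1                          
  chi_2 (sign: r->1, s->-1)  1             1                    -1                         
  chi_3 (2d, j=1)            2             -1                   0                          

Spot check: chi_3 (2d, j=1) on {e} = 2.

Reasoning: D_3 has order 2*3 = 6 with 3 conjugacy classes, hence 3 irreducibles. Sum of squared dims 1 + 1 + 4 = 6 = |G|. Linear characters come from the abelianisation; the 2-dimensional irreps have character r^k -> 2*cos(2*pi*j*k/3), reflections -> 0.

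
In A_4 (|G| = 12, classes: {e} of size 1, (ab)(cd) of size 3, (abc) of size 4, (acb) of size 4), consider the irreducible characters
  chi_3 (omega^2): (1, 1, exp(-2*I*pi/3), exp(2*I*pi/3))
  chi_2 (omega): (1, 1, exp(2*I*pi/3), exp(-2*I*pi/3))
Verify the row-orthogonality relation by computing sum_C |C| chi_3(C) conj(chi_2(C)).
Sum = 0; so <chi_3, chi_2> = 0 (distinct irreducibles are orthogonal).

Why: Compute term by term over conjugacy classes (|C| * chi_3(C) * conj(chi_2(C))):
  1*(1)*conj(1) + 3*(1)*conj(1) + 4*(exp(-2*I*pi/3))*conj(exp(2*I*pi/3)) + 4*(exp(2*I*pi/3))*conj(exp(-2*I*pi/3))
  = (1) + (3) + (4*exp(2*I*pi/3)) + (4*exp(-2*I*pi/3))
  = 0.
(Exp terms are combined using exp(i*s)*conj(exp(i*t)) = exp(i*(s-t)), and sums of them are collapsed using the identity that for every m > 1 the m distinct m-th roots of unity sum to 0, e.g. 1 + exp(2*I*pi/3) + exp(-2*I*pi/3) = 0.)
Dividing by |G| = 12 gives 0/12 = 0, matching the row-orthogonality relation <chi_3, chi_2> = [chi_3 = chi_2].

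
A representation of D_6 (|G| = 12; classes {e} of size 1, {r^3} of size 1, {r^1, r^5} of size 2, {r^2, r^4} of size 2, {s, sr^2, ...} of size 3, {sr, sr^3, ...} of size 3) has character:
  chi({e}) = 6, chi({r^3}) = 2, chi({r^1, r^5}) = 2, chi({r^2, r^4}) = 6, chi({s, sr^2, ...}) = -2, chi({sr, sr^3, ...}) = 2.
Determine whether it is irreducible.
Not irreducible (reducible): <chi, chi> = 12 > 1.

Justification: <chi, chi> = (1/|G|) sum_C |C| * |chi(C)|^2 = (1/12)[1*|6|^2 + 1*|2|^2 + 2*|2|^2 + 2*|6|^2 + 3*|-2|^2 + 3*|2|^2]
  = (1/12)[(36) + (4) + (8) + (72) + (12) + (12)] = 144/12 = 12.
A character is irreducible iff <chi, chi> = 1, so this representation is reducible.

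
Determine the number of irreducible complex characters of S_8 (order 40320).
22

Reasoning: The number of irreducible complex representations of a finite group equals its number of conjugacy classes. Conjugacy classes in S_8 correspond to cycle types, i.e. partitions of 8; there are p(8) = 22 of them, so S_8 (order 40320) has exactly 22 irreducible complex representations.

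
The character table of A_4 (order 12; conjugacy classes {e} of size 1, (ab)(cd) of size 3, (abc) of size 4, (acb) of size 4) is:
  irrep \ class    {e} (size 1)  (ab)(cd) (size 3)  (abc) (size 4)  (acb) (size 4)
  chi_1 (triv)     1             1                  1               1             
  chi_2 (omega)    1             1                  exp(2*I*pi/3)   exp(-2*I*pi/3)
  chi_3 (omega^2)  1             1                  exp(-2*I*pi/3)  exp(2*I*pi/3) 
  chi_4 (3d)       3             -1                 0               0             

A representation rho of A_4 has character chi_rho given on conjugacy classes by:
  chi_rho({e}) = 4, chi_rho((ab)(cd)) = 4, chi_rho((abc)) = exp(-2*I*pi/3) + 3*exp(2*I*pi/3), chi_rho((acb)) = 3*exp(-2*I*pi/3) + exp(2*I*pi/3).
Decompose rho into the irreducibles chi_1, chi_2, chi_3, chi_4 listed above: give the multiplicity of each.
Multiplicities: chi_1: 0, chi_2: 3, chi_3: 1, chi_4: 0.

Proof sketch: Use <chi_rho, chi> = (1/|G|) sum_C |C| * chi_rho(C) * conj(chi(C)) with |G| = 12 for each irreducible chi in the table:
  <chi_rho, chi_1> = (1/12)[1*(4)*conj(1) + 3*(4)*conj(1) + 4*(exp(-2*I*pi/3) + 3*exp(2*I*pi/3))*conj(1) + 4*(3*exp(-2*I*pi/3) + exp(2*I*pi/3))*conj(1)]
      = (1/12)[(4) + (12) + (4*exp(-2*I*pi/3) + 12*exp(2*I*pi/3)) + (12*exp(-2*I*pi/3) + 4*exp(2*I*pi/3))] = 0/12 = 0
  <chi_rho, chi_2> = (1/12)[1*(4)*conj(1) + 3*(4)*conj(1) + 4*(exp(-2*I*pi/3) + 3*exp(2*I*pi/3))*conj(exp(2*I*pi/3)) + 4*(3*exp(-2*I*pi/3) + exp(2*I*pi/3))*conj(exp(-2*I*pi/3))]
      = (1/12)[(4) + (12) + (12 + 4*exp(2*I*pi/3)) + (12 + 4*exp(-2*I*pi/3))] = 36/12 = 3
  <chi_rho, chi_3> = (1/12)[1*(4)*conj(1) + 3*(4)*conj(1) + 4*(exp(-2*I*pi/3) + 3*exp(2*I*pi/3))*conj(exp(-2*I*pi/3)) + 4*(3*exp(-2*I*pi/3) + exp(2*I*pi/3))*conj(exp(2*I*pi/3))]
      = (1/12)[(4) + (12) + (4 + 12*exp(-2*I*pi/3)) + (4 + 12*exp(2*I*pi/3))] = 12/12 = 1
  <chi_rho, chi_4> = (1/12)[1*(4)*conj(3) + 3*(4)*conj(-1) + 4*(exp(-2*I*pi/3) + 3*exp(2*I*pi/3))*conj(0) + 4*(3*exp(-2*I*pi/3) + exp(2*I*pi/3))*conj(0)]
      = (1/12)[(12) + (-12) + (0) + (0)] = 0/12 = 0
(Exp terms are combined using exp(i*s)*conj(exp(i*t)) = exp(i*(s-t)), and sums of them are collapsed using the identity that for every m > 1 the m distinct m-th roots of unity sum to 0, e.g. 1 + exp(2*I*pi/3) + exp(-2*I*pi/3) = 0.)
Dimension check: dim(rho) = sum (mult * dim) = 0*1 + 3*1 + 1*1 + 0*3 = 4 = chi_rho(e) = 4.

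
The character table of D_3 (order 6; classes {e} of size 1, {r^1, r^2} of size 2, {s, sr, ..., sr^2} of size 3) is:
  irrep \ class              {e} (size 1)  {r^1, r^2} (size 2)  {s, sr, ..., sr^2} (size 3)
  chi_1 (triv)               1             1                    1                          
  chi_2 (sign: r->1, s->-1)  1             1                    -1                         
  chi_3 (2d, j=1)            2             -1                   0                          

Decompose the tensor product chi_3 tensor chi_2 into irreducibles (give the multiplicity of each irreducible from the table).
chi_3 tensor chi_2 = chi_3 (all other irreducibles have multiplicity 0).

Explanation: The character of a tensor product is the pointwise product (chi_3 * chi_2)(C) = chi_3(C) * chi_2(C):
  {e}: (2)*(1), {r^1, r^2}: (-1)*(1), {s, sr, ..., sr^2}: (0)*(-1)
so (chi_3 * chi_2) takes values
  {e} -> 2, {r^1, r^2} -> -1, {s, sr, ..., sr^2} -> 0.
Now take the inner product of this character with each irreducible chi from the table, <chi_3*chi_2, chi> = (1/6) sum_C |C| (chi_3*chi_2)(C) conj(chi(C)):
  <chi_3*chi_2, chi_1> = (1/6)[1*(2)*conj(1) + 2*(-1)*conj(1) + 3*(0)*conj(1)]
      = (1/6)[(2) + (-2) + (0)] = 0/6 = 0
  <chi_3*chi_2, chi_2> = (1/6)[1*(2)*conj(1) + 2*(-1)*conj(1) + 3*(0)*conj(-1)]
      = (1/6)[(2) + (-2) + (0)] = 0/6 = 0
  <chi_3*chi_2, chi_3> = (1/6)[1*(2)*conj(2) + 2*(-1)*conj(-1) + 3*(0)*conj(0)]
      = (1/6)[(4) + (2) + (0)] = 6/6 = 1
Hence the multiplicities are chi_3: 1. Dimension check: dim(chi_3)*dim(chi_2) = 2*1 = 2 and sum (mult * dim) = 1*2 = 2.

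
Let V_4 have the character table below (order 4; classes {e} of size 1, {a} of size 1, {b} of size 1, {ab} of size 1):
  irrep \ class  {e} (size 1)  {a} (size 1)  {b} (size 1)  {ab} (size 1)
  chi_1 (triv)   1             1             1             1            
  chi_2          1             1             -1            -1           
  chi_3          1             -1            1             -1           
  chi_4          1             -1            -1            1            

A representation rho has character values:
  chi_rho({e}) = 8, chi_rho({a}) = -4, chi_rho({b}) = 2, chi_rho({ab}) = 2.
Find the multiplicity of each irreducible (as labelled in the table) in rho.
Multiplicities: chi_1: 2, chi_2: 0, chi_3: 3, chi_4: 3.

Proof sketch: Use <chi_rho, chi> = (1/|G|) sum_C |C| * chi_rho(C) * conj(chi(C)) with |G| = 4 for each irreducible chi in the table:
  <chi_rho, chi_1> = (1/4)[1*(8)*conj(1) + 1*(-4)*conj(1) + 1*(2)*conj(1) + 1*(2)*conj(1)]
      = (1/4)[(8) + (-4) + (2) + (2)] = 8/4 = 2
  <chi_rho, chi_2> = (1/4)[1*(8)*conj(1) + 1*(-4)*conj(1) + 1*(2)*conj(-1) + 1*(2)*conj(-1)]
      = (1/4)[(8) + (-4) + (-2) + (-2)] = 0/4 = 0
  <chi_rho, chi_3> = (1/4)[1*(8)*conj(1) + 1*(-4)*conj(-1) + 1*(2)*conj(1) + 1*(2)*conj(-1)]
      = (1/4)[(8) + (4) + (2) + (-2)] = 12/4 = 3
  <chi_rho, chi_4> = (1/4)[1*(8)*conj(1) + 1*(-4)*conj(-1) + 1*(2)*conj(-1) + 1*(2)*conj(1)]
      = (1/4)[(8) + (4) + (-2) + (2)] = 12/4 = 3
Dimension check: dim(rho) = sum (mult * dim) = 2*1 + 0*1 + 3*1 + 3*1 = 8 = chi_rho(e) = 8.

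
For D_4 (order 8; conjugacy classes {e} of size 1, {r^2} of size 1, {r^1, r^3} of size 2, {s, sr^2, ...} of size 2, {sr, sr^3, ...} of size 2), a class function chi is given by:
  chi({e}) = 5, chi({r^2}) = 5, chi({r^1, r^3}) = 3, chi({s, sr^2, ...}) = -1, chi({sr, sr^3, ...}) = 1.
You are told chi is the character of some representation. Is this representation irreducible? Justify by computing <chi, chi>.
Not irreducible (reducible): <chi, chi> = 9 > 1.

Solution. <chi, chi> = (1/|G|) sum_C |C| * |chi(C)|^2 = (1/8)[1*|5|^2 + 1*|5|^2 + 2*|3|^2 + 2*|-1|^2 + 2*|1|^2]
  = (1/8)[(25) + (25) + (18) + (2) + (2)] = 72/8 = 9.
A character is irreducible iff <chi, chi> = 1, so this representation is reducible.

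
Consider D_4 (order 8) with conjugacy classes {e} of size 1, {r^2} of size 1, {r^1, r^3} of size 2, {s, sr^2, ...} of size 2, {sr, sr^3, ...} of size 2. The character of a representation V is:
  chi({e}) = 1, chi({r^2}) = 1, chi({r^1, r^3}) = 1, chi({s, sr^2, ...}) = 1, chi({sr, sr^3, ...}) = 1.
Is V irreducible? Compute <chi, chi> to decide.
Irreducible: <chi, chi> = 1.

Proof sketch: <chi, chi> = (1/|G|) sum_C |C| * |chi(C)|^2 = (1/8)[1*|1|^2 + 1*|1|^2 + 2*|1|^2 + 2*|1|^2 + 2*|1|^2]
  = (1/8)[(1) + (1) + (2) + (2) + (2)] = 8/8 = 1.
A character is irreducible iff <chi, chi> = 1, so this representation is irreducible.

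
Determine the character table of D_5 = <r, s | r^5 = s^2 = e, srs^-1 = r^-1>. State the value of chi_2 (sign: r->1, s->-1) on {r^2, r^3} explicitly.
Conjugacy classes: {e} of size 1, {r^1, r^4} of size 2, {r^2, r^3} of size 2, {s, sr, ..., sr^4} of size 5.
Character table:
  irrep \ class              {e} (size 1)  {r^1, r^4} (size 2)  {r^2, r^3} (size 2)  {s, sr, ..., sr^4} (size 5)
  chi_1 (triv)               1             1                    1                    1                          
  chi_2 (sign: r->1, s->-1)  1             1                    1                    -1                         
  chi_3 (2d, j=1)            2             -1/2 + sqrt(5)/2     -sqrt(5)/2 - 1/2     0                          
  chi_4 (2d, j=2)            2             -sqrt(5)/2 - 1/2     -1/2 + sqrt(5)/2     0                          

Spot check: chi_2 (sign: r->1, s->-1) on {r^2, r^3} = 1.

Proof sketch: D_5 has order 2*5 = 10 with 4 conjugacy classes, hence 4 irreducibles. Sum of squared dims 1 + 1 + 4 + 4 = 10 = |G|. Linear characters come from the abelianisation; the 2-dimensional irreps have character r^k -> 2*cos(2*pi*j*k/5), reflections -> 0.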